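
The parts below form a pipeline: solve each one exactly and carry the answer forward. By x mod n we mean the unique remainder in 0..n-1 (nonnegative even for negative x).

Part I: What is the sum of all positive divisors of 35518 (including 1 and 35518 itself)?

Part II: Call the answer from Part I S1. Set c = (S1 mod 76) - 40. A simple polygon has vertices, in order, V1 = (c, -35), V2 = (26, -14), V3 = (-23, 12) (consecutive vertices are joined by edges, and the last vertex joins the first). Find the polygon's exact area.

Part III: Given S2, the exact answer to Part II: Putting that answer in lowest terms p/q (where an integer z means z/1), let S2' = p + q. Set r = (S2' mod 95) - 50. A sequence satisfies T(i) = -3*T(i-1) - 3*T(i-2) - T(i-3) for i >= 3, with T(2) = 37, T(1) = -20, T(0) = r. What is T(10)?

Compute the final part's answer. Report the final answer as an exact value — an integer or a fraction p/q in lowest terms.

Part I: 35518 = 2 * 7 * 43 * 59; sigma = (1 + 2) * (1 + 7) * (1 + 43) * (1 + 59) = 3 * 8 * 44 * 60 = 63360; answer 63360
Part II: S1 = 63360; c = 12; cross terms: (12*-14 - 26*-35)=742, (26*12 - -23*-14)=-10, (-23*-35 - 12*12)=661; twice the area = |1393| = 1393; area = 1393/2; answer 1393/2
Part III: S2 = 1393/2; threaded value p + q = 1395; r = 15; T(3) = -3*(37) - 3*(-20) - 1*(15) = -66; iterating: T(3)=-66, T(4)=107, T(5)=-160, T(6)=225, T(7)=-302, T(8)=391, T(9)=-492, T(10)=605; answer 605

605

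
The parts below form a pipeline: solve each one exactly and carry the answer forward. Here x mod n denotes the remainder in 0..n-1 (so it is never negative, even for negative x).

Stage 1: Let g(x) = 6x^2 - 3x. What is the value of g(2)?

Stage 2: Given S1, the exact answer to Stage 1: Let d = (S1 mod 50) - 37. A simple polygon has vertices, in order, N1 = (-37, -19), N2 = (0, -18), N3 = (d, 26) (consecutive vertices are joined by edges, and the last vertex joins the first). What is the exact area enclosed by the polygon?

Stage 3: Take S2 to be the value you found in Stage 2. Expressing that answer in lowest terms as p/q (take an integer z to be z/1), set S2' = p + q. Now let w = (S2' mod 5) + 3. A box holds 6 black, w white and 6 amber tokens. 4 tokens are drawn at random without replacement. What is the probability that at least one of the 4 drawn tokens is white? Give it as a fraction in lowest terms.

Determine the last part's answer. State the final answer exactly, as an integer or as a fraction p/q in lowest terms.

Stage 1: 6*(2)^2 - 3*(2)^1 = (24) + (-6) = 18; answer 18
Stage 2: S1 = 18; d = -19; cross terms: (-37*-18 - 0*-19)=666, (0*26 - -19*-18)=-342, (-19*-19 - -37*26)=1323; twice the area = |1647| = 1647; area = 1647/2; answer 1647/2
Stage 3: S2 = 1647/2; threaded value p + q = 1649; w = 7; total draws C(19,4) = 3876; complement C(12,4) = 495; favorable 3876 - 495 = 3381; P = 1127/1292; answer 1127/1292

1127/1292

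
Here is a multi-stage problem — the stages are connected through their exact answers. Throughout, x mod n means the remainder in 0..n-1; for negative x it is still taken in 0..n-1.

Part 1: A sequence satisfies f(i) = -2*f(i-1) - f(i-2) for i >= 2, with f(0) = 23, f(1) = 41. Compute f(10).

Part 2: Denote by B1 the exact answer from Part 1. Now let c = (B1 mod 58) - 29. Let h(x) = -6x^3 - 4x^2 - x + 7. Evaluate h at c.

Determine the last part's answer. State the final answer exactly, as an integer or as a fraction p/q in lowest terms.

Part 1: f(2) = -2*(41) - 1*(23) = -105; iterating: f(2)=-105, f(3)=169, f(4)=-233, f(5)=297, f(6)=-361, f(7)=425, f(8)=-489, f(9)=553, f(10)=-617; answer -617
Part 2: B1 = -617; c = -8; -6*(-8)^3 - 4*(-8)^2 - 1*(-8)^1 + 7 = (3072) + (-256) + (8) + (7) = 2831; answer 2831

2831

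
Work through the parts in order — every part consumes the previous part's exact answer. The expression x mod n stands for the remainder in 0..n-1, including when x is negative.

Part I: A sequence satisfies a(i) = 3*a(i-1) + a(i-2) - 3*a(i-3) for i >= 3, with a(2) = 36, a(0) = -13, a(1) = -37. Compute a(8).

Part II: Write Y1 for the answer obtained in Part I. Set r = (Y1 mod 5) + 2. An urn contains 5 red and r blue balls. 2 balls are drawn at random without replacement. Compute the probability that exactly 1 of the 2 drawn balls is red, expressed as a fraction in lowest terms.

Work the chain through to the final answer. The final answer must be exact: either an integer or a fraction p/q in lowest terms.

Part I: a(3) = 3*(36) + 1*(-37) - 3*(-13) = 110; iterating: a(3)=110, a(4)=477, a(5)=1433, a(6)=4446, a(7)=13340, a(8)=40167; answer 40167
Part II: Y1 = 40167; r = 4; total draws C(9,2) = 36; favorable C(5,1)*C(4,1) = 20; P = 5/9; answer 5/9

5/9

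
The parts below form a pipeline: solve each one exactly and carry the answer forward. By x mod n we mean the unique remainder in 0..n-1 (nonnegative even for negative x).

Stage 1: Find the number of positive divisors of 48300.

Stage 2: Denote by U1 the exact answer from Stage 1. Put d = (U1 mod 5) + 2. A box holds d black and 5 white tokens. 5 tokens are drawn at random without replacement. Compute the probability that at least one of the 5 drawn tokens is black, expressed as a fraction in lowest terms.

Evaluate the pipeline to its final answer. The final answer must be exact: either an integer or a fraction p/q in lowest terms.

125/126

Stage 1: 48300 = 2^2 * 3 * 5^2 * 7 * 23; number of divisors = (2+1) * (1+1) * (2+1) * (1+1) * (1+1) = 72; answer 72
Stage 2: U1 = 72; d = 4; total draws C(9,5) = 126; complement C(5,5) = 1; favorable 126 - 1 = 125; P = 125/126; answer 125/126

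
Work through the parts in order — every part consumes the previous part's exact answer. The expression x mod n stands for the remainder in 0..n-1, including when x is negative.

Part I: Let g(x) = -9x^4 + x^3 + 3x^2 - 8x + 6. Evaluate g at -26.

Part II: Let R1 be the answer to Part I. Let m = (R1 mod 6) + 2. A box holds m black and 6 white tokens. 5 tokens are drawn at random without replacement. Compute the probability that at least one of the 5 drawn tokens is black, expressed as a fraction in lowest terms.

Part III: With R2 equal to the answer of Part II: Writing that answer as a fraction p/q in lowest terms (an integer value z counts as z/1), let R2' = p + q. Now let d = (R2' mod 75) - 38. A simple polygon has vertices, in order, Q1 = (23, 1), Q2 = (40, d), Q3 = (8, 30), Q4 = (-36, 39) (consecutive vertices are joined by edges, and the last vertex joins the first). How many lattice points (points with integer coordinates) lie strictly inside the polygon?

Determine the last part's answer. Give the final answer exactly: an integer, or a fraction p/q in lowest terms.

582

Part I: -9*(-26)^4 + 1*(-26)^3 + 3*(-26)^2 - 8*(-26)^1 + 6 = (-4112784) + (-17576) + (2028) + (208) + (6) = -4128118; answer -4128118
Part II: R1 = -4128118; m = 4; total draws C(10,5) = 252; complement C(6,5) = 6; favorable 252 - 6 = 246; P = 41/42; answer 41/42
Part III: R2 = 41/42; threaded value p + q = 83; d = -30; cross terms: (23*-30 - 40*1)=-730, (40*30 - 8*-30)=1440, (8*39 - -36*30)=1392, (-36*1 - 23*39)=-933; twice the area = |1169| = 1169; area = 1169/2; boundary points = 1 + 4 + 1 + 1 = 7; strictly interior points = area - boundary/2 + 1 = 582; answer 582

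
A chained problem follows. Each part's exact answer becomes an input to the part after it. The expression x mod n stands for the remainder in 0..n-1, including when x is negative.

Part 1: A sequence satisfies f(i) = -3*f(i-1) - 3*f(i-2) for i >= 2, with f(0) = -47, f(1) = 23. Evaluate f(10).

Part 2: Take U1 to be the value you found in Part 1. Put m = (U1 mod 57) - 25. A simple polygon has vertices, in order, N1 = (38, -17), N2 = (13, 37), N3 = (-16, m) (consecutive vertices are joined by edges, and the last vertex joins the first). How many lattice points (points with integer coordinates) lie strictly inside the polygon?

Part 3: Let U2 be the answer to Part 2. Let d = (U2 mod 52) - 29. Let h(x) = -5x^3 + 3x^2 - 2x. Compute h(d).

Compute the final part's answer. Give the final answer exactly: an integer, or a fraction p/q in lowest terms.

Part 1: f(2) = -3*(23) - 3*(-47) = 72; iterating: f(2)=72, f(3)=-285, f(4)=639, f(5)=-1062, f(6)=1269, f(7)=-621, f(8)=-1944, f(9)=7695, f(10)=-17253; answer -17253
Part 2: U1 = -17253; m = -7; cross terms: (38*37 - 13*-17)=1627, (13*-7 - -16*37)=501, (-16*-17 - 38*-7)=538; twice the area = |2666| = 2666; area = 1333; boundary points = 1 + 1 + 2 = 4; strictly interior points = area - boundary/2 + 1 = 1332; answer 1332
Part 3: U2 = 1332; d = 3; -5*(3)^3 + 3*(3)^2 - 2*(3)^1 = (-135) + (27) + (-6) = -114; answer -114

-114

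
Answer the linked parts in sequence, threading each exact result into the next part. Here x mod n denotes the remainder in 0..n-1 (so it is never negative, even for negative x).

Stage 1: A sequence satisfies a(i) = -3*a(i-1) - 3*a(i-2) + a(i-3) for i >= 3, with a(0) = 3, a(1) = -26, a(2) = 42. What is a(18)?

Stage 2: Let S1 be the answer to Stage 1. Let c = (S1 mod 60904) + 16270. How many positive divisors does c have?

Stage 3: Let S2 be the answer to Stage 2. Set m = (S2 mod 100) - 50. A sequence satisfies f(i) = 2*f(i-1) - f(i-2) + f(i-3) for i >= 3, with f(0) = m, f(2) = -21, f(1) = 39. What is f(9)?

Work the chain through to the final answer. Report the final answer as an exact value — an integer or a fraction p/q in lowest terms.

-2113

Stage 1: a(3) = -3*(42) - 3*(-26) + 1*(3) = -45; iterating: a(3)=-45, a(4)=-17, a(5)=228, a(6)=-678, a(7)=1333, a(8)=-1737, a(9)=534, a(10)=4942, a(11)=-18165, a(12)=40203, a(13)=-61172, a(14)=44742, a(15)=89493, a(16)=-463877, a(17)=1167894, a(18)=-2022558; answer -2022558
Stage 2: S1 = -2022558; c = 64448; 64448 = 2^6 * 19 * 53; number of divisors = (6+1) * (1+1) * (1+1) = 28; answer 28
Stage 3: S2 = 28; m = -22; f(3) = 2*(-21) - 1*(39) + 1*(-22) = -103; iterating: f(3)=-103, f(4)=-146, f(5)=-210, f(6)=-377, f(7)=-690, f(8)=-1213, f(9)=-2113; answer -2113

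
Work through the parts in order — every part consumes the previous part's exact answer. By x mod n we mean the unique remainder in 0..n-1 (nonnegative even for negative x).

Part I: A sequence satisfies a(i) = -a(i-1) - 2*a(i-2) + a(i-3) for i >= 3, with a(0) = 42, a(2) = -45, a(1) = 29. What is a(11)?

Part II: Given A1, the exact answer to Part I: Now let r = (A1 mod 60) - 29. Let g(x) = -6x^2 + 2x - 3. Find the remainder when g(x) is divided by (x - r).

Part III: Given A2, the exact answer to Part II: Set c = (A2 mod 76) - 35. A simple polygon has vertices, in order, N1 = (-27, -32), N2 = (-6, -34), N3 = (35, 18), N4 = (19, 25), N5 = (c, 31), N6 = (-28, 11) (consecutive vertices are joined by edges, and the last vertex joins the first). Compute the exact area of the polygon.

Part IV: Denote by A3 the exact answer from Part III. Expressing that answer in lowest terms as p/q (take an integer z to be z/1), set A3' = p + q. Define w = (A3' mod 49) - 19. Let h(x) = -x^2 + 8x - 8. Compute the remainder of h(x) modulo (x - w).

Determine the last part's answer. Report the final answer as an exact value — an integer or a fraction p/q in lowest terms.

-433

Part I: a(3) = -1*(-45) - 2*(29) + 1*(42) = 29; iterating: a(3)=29, a(4)=90, a(5)=-193, a(6)=42, a(7)=434, a(8)=-711, a(9)=-115, a(10)=1971, a(11)=-2452; answer -2452
Part II: A1 = -2452; r = -21; remainder = value at the root: -6*(-21)^2 + 2*(-21)^1 - 3 = (-2646) + (-42) + (-3) = -2691; answer -2691
Part III: A2 = -2691; c = 10; cross terms: (-27*-34 - -6*-32)=726, (-6*18 - 35*-34)=1082, (35*25 - 19*18)=533, (19*31 - 10*25)=339, (10*11 - -28*31)=978, (-28*-32 - -27*11)=1193; twice the area = |4851| = 4851; area = 4851/2; answer 4851/2
Part IV: A3 = 4851/2; threaded value p + q = 4853; w = -17; remainder = value at the root: -1*(-17)^2 + 8*(-17)^1 - 8 = (-289) + (-136) + (-8) = -433; answer -433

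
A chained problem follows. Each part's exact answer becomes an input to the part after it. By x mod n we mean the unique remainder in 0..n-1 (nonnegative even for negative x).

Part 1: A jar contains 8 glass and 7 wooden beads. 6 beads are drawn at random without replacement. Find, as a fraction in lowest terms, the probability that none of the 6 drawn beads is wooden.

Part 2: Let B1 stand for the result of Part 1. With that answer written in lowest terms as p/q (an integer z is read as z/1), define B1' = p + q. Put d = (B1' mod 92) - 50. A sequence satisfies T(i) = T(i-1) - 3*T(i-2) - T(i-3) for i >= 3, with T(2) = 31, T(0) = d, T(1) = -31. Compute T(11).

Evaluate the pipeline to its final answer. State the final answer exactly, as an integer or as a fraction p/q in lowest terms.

-12101

Part 1: total draws C(15,6) = 5005; favorable C(8,6) = 28; P = 4/715; answer 4/715
Part 2: B1 = 4/715; threaded value p + q = 719; d = 25; T(3) = 1*(31) - 3*(-31) - 1*(25) = 99; iterating: T(3)=99, T(4)=37, T(5)=-291, T(6)=-501, T(7)=335, T(8)=2129, T(9)=1625, T(10)=-5097, T(11)=-12101; answer -12101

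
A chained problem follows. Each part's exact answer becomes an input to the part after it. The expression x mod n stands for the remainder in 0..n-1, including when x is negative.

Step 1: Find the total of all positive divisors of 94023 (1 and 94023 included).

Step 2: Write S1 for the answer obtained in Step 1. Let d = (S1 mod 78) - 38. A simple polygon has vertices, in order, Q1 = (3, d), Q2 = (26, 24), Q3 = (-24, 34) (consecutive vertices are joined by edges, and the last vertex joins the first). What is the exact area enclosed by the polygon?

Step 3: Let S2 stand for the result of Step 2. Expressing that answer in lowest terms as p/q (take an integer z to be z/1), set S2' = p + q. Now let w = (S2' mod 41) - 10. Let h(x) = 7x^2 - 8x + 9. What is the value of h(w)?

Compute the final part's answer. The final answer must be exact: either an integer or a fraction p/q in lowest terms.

Step 1: 94023 = 3^2 * 31 * 337; sigma = (1 + 3 + 9) * (1 + 31) * (1 + 337) = 13 * 32 * 338 = 140608; answer 140608
Step 2: S1 = 140608; d = 14; cross terms: (3*24 - 26*14)=-292, (26*34 - -24*24)=1460, (-24*14 - 3*34)=-438; twice the area = |730| = 730; area = 365; answer 365
Step 3: S2 = 365; threaded value p + q = 366; w = 28; 7*(28)^2 - 8*(28)^1 + 9 = (5488) + (-224) + (9) = 5273; answer 5273

5273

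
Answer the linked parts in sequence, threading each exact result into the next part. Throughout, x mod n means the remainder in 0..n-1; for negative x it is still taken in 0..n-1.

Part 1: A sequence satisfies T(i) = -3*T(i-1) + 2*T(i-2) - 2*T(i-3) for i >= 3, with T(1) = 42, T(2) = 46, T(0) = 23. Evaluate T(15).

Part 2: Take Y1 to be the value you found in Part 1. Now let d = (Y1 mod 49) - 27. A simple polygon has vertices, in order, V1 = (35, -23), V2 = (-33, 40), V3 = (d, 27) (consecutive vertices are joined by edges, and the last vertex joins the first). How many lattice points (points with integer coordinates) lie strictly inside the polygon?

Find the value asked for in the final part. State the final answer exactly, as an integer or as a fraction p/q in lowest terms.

435

Part 1: T(3) = -3*(46) + 2*(42) - 2*(23) = -100; iterating: T(3)=-100, T(4)=308, T(5)=-1216, T(6)=4464, T(7)=-16440, T(8)=60680, T(9)=-223848, T(10)=825784, T(11)=-3046408, T(12)=11238488, T(13)=-41459848, T(14)=152949336, T(15)=-564244680; answer -564244680
Part 2: Y1 = -564244680; d = -5; cross terms: (35*40 - -33*-23)=641, (-33*27 - -5*40)=-691, (-5*-23 - 35*27)=-830; twice the area = |-880| = 880; area = 440; boundary points = 1 + 1 + 10 = 12; strictly interior points = area - boundary/2 + 1 = 435; answer 435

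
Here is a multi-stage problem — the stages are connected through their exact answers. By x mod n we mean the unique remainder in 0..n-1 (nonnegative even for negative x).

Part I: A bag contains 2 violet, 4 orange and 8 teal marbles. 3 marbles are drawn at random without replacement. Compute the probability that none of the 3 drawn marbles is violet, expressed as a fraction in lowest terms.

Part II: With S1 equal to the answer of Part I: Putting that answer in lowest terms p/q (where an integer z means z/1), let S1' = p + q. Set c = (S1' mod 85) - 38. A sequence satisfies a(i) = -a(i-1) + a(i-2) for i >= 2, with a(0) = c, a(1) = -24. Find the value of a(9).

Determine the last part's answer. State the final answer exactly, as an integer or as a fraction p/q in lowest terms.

-1299

Part I: total draws C(14,3) = 364; favorable C(12,3) = 220; P = 55/91; answer 55/91
Part II: S1 = 55/91; threaded value p + q = 146; c = 23; a(2) = -1*(-24) + 1*(23) = 47; iterating: a(2)=47, a(3)=-71, a(4)=118, a(5)=-189, a(6)=307, a(7)=-496, a(8)=803, a(9)=-1299; answer -1299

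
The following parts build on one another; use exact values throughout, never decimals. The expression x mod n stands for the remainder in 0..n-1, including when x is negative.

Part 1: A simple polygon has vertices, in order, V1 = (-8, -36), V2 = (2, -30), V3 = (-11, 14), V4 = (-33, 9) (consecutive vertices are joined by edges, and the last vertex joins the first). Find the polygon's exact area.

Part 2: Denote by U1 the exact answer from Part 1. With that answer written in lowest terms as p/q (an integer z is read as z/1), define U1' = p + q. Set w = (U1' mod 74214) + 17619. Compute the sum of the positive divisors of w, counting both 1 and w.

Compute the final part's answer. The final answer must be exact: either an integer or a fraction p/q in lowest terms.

Part 1: cross terms: (-8*-30 - 2*-36)=312, (2*14 - -11*-30)=-302, (-11*9 - -33*14)=363, (-33*-36 - -8*9)=1260; twice the area = |1633| = 1633; area = 1633/2; answer 1633/2
Part 2: U1 = 1633/2; threaded value p + q = 1635; w = 19254; 19254 = 2 * 3 * 3209; sigma = (1 + 2) * (1 + 3) * (1 + 3209) = 3 * 4 * 3210 = 38520; answer 38520

38520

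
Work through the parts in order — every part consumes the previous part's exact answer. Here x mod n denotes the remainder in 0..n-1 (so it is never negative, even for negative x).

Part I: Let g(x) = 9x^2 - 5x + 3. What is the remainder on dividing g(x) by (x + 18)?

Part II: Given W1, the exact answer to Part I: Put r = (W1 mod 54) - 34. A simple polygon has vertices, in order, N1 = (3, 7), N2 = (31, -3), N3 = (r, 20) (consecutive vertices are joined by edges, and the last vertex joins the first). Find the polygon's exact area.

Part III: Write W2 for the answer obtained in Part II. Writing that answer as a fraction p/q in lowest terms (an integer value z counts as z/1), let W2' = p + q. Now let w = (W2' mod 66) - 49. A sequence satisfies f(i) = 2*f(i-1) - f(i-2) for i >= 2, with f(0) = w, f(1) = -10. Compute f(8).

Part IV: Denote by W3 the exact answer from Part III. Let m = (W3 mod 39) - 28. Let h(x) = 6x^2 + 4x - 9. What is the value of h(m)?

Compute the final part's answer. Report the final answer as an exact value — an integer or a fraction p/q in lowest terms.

Part I: remainder = value at the root: 9*(-18)^2 - 5*(-18)^1 + 3 = (2916) + (90) + (3) = 3009; answer 3009
Part II: W1 = 3009; r = 5; cross terms: (3*-3 - 31*7)=-226, (31*20 - 5*-3)=635, (5*7 - 3*20)=-25; twice the area = |384| = 384; area = 192; answer 192
Part III: W2 = 192; threaded value p + q = 193; w = 12; f(2) = 2*(-10) - 1*(12) = -32; iterating: f(2)=-32, f(3)=-54, f(4)=-76, f(5)=-98, f(6)=-120, f(7)=-142, f(8)=-164; answer -164
Part IV: W3 = -164; m = 3; 6*(3)^2 + 4*(3)^1 - 9 = (54) + (12) + (-9) = 57; answer 57

57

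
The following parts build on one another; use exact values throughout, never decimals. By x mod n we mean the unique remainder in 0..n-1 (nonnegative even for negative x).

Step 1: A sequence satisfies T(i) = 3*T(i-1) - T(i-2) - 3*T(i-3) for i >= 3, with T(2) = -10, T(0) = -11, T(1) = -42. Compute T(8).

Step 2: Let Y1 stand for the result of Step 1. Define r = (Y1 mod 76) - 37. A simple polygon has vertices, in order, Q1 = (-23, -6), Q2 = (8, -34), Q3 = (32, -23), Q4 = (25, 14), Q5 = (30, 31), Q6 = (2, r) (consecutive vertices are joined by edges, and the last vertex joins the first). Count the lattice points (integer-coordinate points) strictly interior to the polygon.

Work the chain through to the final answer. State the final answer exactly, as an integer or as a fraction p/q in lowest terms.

881

Step 1: T(3) = 3*(-10) - 1*(-42) - 3*(-11) = 45; iterating: T(3)=45, T(4)=271, T(5)=798, T(6)=1988, T(7)=4353, T(8)=8677; answer 8677
Step 2: Y1 = 8677; r = -24; cross terms: (-23*-34 - 8*-6)=830, (8*-23 - 32*-34)=904, (32*14 - 25*-23)=1023, (25*31 - 30*14)=355, (30*-24 - 2*31)=-782, (2*-6 - -23*-24)=-564; twice the area = |1766| = 1766; area = 883; boundary points = 1 + 1 + 1 + 1 + 1 + 1 = 6; strictly interior points = area - boundary/2 + 1 = 881; answer 881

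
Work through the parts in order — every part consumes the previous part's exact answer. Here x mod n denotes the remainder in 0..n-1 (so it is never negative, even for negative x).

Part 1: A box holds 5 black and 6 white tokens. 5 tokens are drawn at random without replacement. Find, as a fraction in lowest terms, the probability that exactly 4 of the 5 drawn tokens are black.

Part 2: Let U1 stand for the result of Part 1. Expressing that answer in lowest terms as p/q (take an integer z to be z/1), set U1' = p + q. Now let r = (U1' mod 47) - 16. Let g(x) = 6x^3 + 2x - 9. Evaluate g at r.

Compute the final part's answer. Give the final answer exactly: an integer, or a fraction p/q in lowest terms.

Part 1: total draws C(11,5) = 462; favorable C(5,4)*C(6,1) = 30; P = 5/77; answer 5/77
Part 2: U1 = 5/77; threaded value p + q = 82; r = 19; 6*(19)^3 + 2*(19)^1 - 9 = (41154) + (38) + (-9) = 41183; answer 41183

41183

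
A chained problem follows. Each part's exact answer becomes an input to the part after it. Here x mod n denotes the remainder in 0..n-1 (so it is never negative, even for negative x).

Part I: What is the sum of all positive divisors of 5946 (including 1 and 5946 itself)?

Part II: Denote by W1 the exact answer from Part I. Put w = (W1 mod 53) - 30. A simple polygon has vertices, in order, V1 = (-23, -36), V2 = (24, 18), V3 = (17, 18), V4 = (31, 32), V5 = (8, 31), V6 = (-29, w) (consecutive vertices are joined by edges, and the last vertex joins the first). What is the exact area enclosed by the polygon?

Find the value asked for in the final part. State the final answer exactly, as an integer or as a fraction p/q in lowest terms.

1636

Part I: 5946 = 2 * 3 * 991; sigma = (1 + 2) * (1 + 3) * (1 + 991) = 3 * 4 * 992 = 11904; answer 11904
Part II: W1 = 11904; w = 2; cross terms: (-23*18 - 24*-36)=450, (24*18 - 17*18)=126, (17*32 - 31*18)=-14, (31*31 - 8*32)=705, (8*2 - -29*31)=915, (-29*-36 - -23*2)=1090; twice the area = |3272| = 3272; area = 1636; answer 1636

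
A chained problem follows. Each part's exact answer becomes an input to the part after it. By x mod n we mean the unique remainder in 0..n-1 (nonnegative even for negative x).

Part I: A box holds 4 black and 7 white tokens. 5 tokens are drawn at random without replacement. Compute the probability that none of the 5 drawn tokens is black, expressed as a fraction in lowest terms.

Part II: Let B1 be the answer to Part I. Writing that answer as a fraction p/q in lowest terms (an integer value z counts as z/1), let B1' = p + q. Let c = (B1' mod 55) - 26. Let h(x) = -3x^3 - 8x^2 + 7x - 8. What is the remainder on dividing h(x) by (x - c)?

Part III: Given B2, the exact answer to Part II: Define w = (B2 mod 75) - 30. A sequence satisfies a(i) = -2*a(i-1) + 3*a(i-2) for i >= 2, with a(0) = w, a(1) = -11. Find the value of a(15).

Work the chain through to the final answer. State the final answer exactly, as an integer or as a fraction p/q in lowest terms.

Part I: total draws C(11,5) = 462; favorable C(7,5) = 21; P = 1/22; answer 1/22
Part II: B1 = 1/22; threaded value p + q = 23; c = -3; remainder = value at the root: -3*(-3)^3 - 8*(-3)^2 + 7*(-3)^1 - 8 = (81) + (-72) + (-21) + (-8) = -20; answer -20
Part III: B2 = -20; w = 25; a(2) = -2*(-11) + 3*(25) = 97; iterating: a(2)=97, a(3)=-227, a(4)=745, a(5)=-2171, a(6)=6577, a(7)=-19667, a(8)=59065, a(9)=-177131, a(10)=531457, a(11)=-1594307, a(12)=4782985, a(13)=-14348891, a(14)=43046737, a(15)=-129140147; answer -129140147

-129140147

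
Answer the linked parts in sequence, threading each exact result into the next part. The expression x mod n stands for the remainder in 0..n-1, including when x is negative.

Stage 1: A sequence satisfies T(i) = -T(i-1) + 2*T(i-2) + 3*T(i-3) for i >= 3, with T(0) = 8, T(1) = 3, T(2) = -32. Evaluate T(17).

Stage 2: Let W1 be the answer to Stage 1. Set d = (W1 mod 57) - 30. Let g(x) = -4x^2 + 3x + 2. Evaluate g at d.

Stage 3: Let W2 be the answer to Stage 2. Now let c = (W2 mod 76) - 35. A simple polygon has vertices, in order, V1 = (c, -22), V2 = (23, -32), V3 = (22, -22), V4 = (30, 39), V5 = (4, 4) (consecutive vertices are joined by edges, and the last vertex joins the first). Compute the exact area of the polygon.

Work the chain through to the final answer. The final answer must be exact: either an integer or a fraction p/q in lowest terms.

1301

Stage 1: T(3) = -1*(-32) + 2*(3) + 3*(8) = 62; iterating: T(3)=62, T(4)=-117, T(5)=145, T(6)=-193, T(7)=132, T(8)=-83, T(9)=-232, T(10)=462, T(11)=-1175, T(12)=1403, T(13)=-2367, T(14)=1648, T(15)=-2173, T(16)=-1632, T(17)=2230; answer 2230
Stage 2: W1 = 2230; d = -23; -4*(-23)^2 + 3*(-23)^1 + 2 = (-2116) + (-69) + (2) = -2183; answer -2183
Stage 3: W2 = -2183; c = -14; cross terms: (-14*-32 - 23*-22)=954, (23*-22 - 22*-32)=198, (22*39 - 30*-22)=1518, (30*4 - 4*39)=-36, (4*-22 - -14*4)=-32; twice the area = |2602| = 2602; area = 1301; answer 1301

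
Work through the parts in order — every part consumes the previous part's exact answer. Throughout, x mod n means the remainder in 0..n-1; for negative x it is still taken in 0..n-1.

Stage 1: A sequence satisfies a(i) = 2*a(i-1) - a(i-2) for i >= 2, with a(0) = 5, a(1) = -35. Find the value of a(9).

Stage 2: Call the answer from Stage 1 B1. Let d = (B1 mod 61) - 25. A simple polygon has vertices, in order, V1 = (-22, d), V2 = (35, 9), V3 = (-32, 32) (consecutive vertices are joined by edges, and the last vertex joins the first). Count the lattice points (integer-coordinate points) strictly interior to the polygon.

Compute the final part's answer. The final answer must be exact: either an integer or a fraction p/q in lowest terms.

1425

Stage 1: a(2) = 2*(-35) - 1*(5) = -75; iterating: a(2)=-75, a(3)=-115, a(4)=-155, a(5)=-195, a(6)=-235, a(7)=-275, a(8)=-315, a(9)=-355; answer -355
Stage 2: B1 = -355; d = -14; cross terms: (-22*9 - 35*-14)=292, (35*32 - -32*9)=1408, (-32*-14 - -22*32)=1152; twice the area = |2852| = 2852; area = 1426; boundary points = 1 + 1 + 2 = 4; strictly interior points = area - boundary/2 + 1 = 1425; answer 1425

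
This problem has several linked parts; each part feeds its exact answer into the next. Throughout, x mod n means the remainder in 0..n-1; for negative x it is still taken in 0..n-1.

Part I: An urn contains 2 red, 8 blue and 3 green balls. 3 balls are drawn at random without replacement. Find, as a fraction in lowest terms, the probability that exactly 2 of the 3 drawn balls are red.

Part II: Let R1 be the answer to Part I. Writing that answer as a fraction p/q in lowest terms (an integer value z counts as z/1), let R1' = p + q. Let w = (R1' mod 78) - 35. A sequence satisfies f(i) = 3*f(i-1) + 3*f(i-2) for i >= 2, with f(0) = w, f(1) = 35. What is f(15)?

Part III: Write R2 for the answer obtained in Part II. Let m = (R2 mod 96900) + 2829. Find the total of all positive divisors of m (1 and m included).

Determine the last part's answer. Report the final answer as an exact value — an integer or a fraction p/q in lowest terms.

Part I: total draws C(13,3) = 286; favorable C(2,2)*C(11,1) = 11; P = 1/26; answer 1/26
Part II: R1 = 1/26; threaded value p + q = 27; w = -8; f(2) = 3*(35) + 3*(-8) = 81; iterating: f(2)=81, f(3)=348, f(4)=1287, f(5)=4905, f(6)=18576, f(7)=70443, f(8)=267057, f(9)=1012500, f(10)=3838671, f(11)=14553513, f(12)=55176552, f(13)=209190195, f(14)=793100241, f(15)=3006871308; answer 3006871308
Part III: R2 = 3006871308; m = 67137; 67137 = 3 * 7 * 23 * 139; sigma = (1 + 3) * (1 + 7) * (1 + 23) * (1 + 139) = 4 * 8 * 24 * 140 = 107520; answer 107520

107520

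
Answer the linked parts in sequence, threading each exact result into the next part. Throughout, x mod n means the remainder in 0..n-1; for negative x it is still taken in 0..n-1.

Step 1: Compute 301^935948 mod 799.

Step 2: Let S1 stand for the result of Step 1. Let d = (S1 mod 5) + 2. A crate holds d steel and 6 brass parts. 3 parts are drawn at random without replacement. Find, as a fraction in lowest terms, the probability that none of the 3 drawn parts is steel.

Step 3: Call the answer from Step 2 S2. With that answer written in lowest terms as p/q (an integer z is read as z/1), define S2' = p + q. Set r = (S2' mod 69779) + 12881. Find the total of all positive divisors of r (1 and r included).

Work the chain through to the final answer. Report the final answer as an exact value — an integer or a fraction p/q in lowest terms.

Step 1: squarings mod 799: 301^1=301, 301^2=314, 301^4=319, 301^8=288, 301^16=647, 301^32=732, 301^64=494, 301^128=341, 301^256=426, 301^512=103, 301^1024=222, 301^2048=545, 301^4096=596, 301^8192=460, 301^16384=664, 301^32768=647, 301^65536=732, 301^131072=494, 301^262144=341, 301^524288=426; 301^935948 = 301^4 * 301^8 * 301^2048 * 301^16384 * 301^131072 * 301^262144 * 301^524288 = 497 (mod 799); answer 497
Step 2: S1 = 497; d = 4; total draws C(10,3) = 120; favorable C(6,3) = 20; P = 1/6; answer 1/6
Step 3: S2 = 1/6; threaded value p + q = 7; r = 12888; 12888 = 2^3 * 3^2 * 179; sigma = (1 + 2 + 4 + 8) * (1 + 3 + 9) * (1 + 179) = 15 * 13 * 180 = 35100; answer 35100

35100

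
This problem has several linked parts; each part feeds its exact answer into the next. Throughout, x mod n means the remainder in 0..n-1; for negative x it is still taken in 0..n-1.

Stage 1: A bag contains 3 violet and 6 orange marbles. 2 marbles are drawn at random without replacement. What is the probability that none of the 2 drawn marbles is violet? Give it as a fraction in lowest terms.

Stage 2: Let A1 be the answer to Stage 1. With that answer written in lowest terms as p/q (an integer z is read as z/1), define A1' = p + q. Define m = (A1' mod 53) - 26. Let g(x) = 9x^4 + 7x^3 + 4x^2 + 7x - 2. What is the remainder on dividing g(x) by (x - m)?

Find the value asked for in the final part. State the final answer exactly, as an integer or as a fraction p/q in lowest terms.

Stage 1: total draws C(9,2) = 36; favorable C(6,2) = 15; P = 5/12; answer 5/12
Stage 2: A1 = 5/12; threaded value p + q = 17; m = -9; remainder = value at the root: 9*(-9)^4 + 7*(-9)^3 + 4*(-9)^2 + 7*(-9)^1 - 2 = (59049) + (-5103) + (324) + (-63) + (-2) = 54205; answer 54205

54205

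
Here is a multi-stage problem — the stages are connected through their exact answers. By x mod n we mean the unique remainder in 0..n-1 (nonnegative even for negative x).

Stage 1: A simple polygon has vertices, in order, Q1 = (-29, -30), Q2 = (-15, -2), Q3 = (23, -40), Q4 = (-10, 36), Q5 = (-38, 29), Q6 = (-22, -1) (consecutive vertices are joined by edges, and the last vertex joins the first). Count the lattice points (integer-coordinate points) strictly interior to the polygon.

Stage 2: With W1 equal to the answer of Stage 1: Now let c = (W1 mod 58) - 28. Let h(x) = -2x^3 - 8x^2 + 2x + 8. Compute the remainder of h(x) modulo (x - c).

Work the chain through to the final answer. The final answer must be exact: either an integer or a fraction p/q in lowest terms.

Stage 1: cross terms: (-29*-2 - -15*-30)=-392, (-15*-40 - 23*-2)=646, (23*36 - -10*-40)=428, (-10*29 - -38*36)=1078, (-38*-1 - -22*29)=676, (-22*-30 - -29*-1)=631; twice the area = |3067| = 3067; area = 3067/2; boundary points = 14 + 38 + 1 + 7 + 2 + 1 = 63; strictly interior points = area - boundary/2 + 1 = 1503; answer 1503
Stage 2: W1 = 1503; c = 25; remainder = value at the root: -2*(25)^3 - 8*(25)^2 + 2*(25)^1 + 8 = (-31250) + (-5000) + (50) + (8) = -36192; answer -36192

-36192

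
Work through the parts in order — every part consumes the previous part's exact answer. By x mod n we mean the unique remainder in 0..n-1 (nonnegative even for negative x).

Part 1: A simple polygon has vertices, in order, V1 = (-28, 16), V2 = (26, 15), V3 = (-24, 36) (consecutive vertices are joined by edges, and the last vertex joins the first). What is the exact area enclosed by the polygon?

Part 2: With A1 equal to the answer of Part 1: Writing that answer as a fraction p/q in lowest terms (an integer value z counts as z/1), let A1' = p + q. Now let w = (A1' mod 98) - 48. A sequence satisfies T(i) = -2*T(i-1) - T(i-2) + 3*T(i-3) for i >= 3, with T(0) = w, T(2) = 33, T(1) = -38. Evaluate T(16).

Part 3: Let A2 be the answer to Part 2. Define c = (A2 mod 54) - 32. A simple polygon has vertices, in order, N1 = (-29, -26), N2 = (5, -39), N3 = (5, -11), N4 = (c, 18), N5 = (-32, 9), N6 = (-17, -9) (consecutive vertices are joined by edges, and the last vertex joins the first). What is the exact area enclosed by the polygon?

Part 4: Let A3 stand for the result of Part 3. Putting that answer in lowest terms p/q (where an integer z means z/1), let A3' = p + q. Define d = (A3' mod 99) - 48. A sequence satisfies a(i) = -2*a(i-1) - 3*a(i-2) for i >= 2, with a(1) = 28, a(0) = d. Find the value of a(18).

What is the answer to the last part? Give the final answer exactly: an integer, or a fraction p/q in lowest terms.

682048

Part 1: cross terms: (-28*15 - 26*16)=-836, (26*36 - -24*15)=1296, (-24*16 - -28*36)=624; twice the area = |1084| = 1084; area = 542; answer 542
Part 2: A1 = 542; threaded value p + q = 543; w = 5; T(3) = -2*(33) - 1*(-38) + 3*(5) = -13; iterating: T(3)=-13, T(4)=-121, T(5)=354, T(6)=-626, T(7)=535, T(8)=618, T(9)=-3649, T(10)=8285, T(11)=-11067, T(12)=2902, T(13)=30118, T(14)=-96339, T(15)=171266, T(16)=-155839; answer -155839
Part 3: A2 = -155839; c = -27; cross terms: (-29*-39 - 5*-26)=1261, (5*-11 - 5*-39)=140, (5*18 - -27*-11)=-207, (-27*9 - -32*18)=333, (-32*-9 - -17*9)=441, (-17*-26 - -29*-9)=181; twice the area = |2149| = 2149; area = 2149/2; answer 2149/2
Part 4: A3 = 2149/2; threaded value p + q = 2151; d = 24; a(2) = -2*(28) - 3*(24) = -128; iterating: a(2)=-128, a(3)=172, a(4)=40, a(5)=-596, a(6)=1072, a(7)=-356, a(8)=-2504, a(9)=6076, a(10)=-4640, a(11)=-8948, a(12)=31816, a(13)=-36788, a(14)=-21872, a(15)=154108, a(16)=-242600, a(17)=22876, a(18)=682048; answer 682048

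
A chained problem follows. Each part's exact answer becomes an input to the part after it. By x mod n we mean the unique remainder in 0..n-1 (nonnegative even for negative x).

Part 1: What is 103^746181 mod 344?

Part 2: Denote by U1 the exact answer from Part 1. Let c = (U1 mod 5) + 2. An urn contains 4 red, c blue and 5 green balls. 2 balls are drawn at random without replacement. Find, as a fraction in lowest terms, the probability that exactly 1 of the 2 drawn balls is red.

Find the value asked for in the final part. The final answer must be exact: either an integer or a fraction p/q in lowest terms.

Part 1: squarings mod 344: 103^1=103, 103^2=289, 103^4=273, 103^8=225, 103^16=57, 103^32=153, 103^64=17, 103^128=289, 103^256=273, 103^512=225, 103^1024=57, 103^2048=153, 103^4096=17, 103^8192=289, 103^16384=273, 103^32768=225, 103^65536=57, 103^131072=153, 103^262144=17, 103^524288=289; 103^746181 = 103^1 * 103^4 * 103^64 * 103^128 * 103^512 * 103^8192 * 103^16384 * 103^65536 * 103^131072 * 103^524288 = 127 (mod 344); answer 127
Part 2: U1 = 127; c = 4; total draws C(13,2) = 78; favorable C(4,1)*C(9,1) = 36; P = 6/13; answer 6/13

6/13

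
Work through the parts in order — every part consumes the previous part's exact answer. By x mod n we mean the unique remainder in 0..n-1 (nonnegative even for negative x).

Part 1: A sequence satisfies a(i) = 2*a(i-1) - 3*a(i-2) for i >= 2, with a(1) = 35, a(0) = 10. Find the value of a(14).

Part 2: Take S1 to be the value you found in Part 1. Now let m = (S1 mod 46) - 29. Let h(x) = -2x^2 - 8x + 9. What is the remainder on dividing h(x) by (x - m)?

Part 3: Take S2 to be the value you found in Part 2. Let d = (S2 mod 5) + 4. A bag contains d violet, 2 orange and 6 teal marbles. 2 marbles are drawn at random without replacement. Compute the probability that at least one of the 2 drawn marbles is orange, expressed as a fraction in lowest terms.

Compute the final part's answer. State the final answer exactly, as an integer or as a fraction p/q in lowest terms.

29/120

Part 1: a(2) = 2*(35) - 3*(10) = 40; iterating: a(2)=40, a(3)=-25, a(4)=-170, a(5)=-265, a(6)=-20, a(7)=755, a(8)=1570, a(9)=875, a(10)=-2960, a(11)=-8545, a(12)=-8210, a(13)=9215, a(14)=43060; answer 43060
Part 2: S1 = 43060; m = -25; remainder = value at the root: -2*(-25)^2 - 8*(-25)^1 + 9 = (-1250) + (200) + (9) = -1041; answer -1041
Part 3: S2 = -1041; d = 8; total draws C(16,2) = 120; complement C(14,2) = 91; favorable 120 - 91 = 29; P = 29/120; answer 29/120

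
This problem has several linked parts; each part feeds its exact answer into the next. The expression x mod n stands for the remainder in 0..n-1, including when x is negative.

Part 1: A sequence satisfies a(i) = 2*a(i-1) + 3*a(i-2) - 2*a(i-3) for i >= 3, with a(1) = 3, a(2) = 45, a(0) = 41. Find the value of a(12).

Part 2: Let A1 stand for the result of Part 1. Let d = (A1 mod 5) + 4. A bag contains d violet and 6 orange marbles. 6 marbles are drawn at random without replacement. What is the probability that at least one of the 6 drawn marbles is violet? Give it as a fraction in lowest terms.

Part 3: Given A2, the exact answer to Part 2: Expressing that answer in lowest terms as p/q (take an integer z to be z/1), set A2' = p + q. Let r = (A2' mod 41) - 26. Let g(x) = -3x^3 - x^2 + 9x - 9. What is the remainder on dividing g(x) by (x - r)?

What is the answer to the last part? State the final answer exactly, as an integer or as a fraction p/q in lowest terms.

Part 1: a(3) = 2*(45) + 3*(3) - 2*(41) = 17; iterating: a(3)=17, a(4)=163, a(5)=287, a(6)=1029, a(7)=2593, a(8)=7699, a(9)=21119, a(10)=60149, a(11)=168257, a(12)=474723; answer 474723
Part 2: A1 = 474723; d = 7; total draws C(13,6) = 1716; complement C(6,6) = 1; favorable 1716 - 1 = 1715; P = 1715/1716; answer 1715/1716
Part 3: A2 = 1715/1716; threaded value p + q = 3431; r = 2; remainder = value at the root: -3*(2)^3 - 1*(2)^2 + 9*(2)^1 - 9 = (-24) + (-4) + (18) + (-9) = -19; answer -19

-19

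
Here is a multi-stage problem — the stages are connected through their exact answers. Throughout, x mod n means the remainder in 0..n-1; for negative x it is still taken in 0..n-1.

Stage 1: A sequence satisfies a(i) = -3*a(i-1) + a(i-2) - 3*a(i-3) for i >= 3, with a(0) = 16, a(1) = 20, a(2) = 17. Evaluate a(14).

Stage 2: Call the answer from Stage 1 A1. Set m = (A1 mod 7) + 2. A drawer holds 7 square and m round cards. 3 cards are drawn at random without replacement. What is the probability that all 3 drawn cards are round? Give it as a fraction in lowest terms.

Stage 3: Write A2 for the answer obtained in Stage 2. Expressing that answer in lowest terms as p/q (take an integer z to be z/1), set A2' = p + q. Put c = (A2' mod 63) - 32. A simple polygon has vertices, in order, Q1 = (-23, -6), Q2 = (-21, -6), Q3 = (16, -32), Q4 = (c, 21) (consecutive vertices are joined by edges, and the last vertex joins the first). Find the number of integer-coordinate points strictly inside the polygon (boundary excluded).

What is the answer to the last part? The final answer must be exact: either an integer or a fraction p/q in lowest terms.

1122

Stage 1: a(3) = -3*(17) + 1*(20) - 3*(16) = -79; iterating: a(3)=-79, a(4)=194, a(5)=-712, a(6)=2567, a(7)=-8995, a(8)=31688, a(9)=-111760, a(10)=393953, a(11)=-1388683, a(12)=4895282, a(13)=-17256388, a(14)=60830495; answer 60830495
Stage 2: A1 = 60830495; m = 7; total draws C(14,3) = 364; favorable C(7,3) = 35; P = 5/52; answer 5/52
Stage 3: A2 = 5/52; threaded value p + q = 57; c = 25; cross terms: (-23*-6 - -21*-6)=12, (-21*-32 - 16*-6)=768, (16*21 - 25*-32)=1136, (25*-6 - -23*21)=333; twice the area = |2249| = 2249; area = 2249/2; boundary points = 2 + 1 + 1 + 3 = 7; strictly interior points = area - boundary/2 + 1 = 1122; answer 1122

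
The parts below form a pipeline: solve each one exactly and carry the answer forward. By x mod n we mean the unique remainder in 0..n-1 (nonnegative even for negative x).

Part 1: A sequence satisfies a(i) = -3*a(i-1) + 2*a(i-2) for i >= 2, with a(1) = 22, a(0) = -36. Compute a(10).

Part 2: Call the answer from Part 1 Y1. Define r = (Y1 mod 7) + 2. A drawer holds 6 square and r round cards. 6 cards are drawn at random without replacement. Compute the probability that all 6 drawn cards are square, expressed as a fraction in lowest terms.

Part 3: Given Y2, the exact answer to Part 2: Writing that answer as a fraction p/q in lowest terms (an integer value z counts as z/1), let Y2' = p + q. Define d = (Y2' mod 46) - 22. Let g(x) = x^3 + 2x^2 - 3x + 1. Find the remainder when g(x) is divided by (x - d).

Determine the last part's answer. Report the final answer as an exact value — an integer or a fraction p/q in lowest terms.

Part 1: a(2) = -3*(22) + 2*(-36) = -138; iterating: a(2)=-138, a(3)=458, a(4)=-1650, a(5)=5866, a(6)=-20898, a(7)=74426, a(8)=-265074, a(9)=944074, a(10)=-3362370; answer -3362370
Part 2: Y1 = -3362370; r = 5; total draws C(11,6) = 462; favorable C(6,6) = 1; P = 1/462; answer 1/462
Part 3: Y2 = 1/462; threaded value p + q = 463; d = -19; remainder = value at the root: 1*(-19)^3 + 2*(-19)^2 - 3*(-19)^1 + 1 = (-6859) + (722) + (57) + (1) = -6079; answer -6079

-6079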